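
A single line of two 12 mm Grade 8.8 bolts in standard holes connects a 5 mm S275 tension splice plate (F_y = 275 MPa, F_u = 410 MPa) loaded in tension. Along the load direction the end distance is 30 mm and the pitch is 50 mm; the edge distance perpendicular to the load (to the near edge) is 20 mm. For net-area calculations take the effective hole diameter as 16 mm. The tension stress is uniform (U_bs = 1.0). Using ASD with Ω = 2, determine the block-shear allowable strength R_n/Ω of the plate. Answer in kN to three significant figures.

Shear plane L_v = 30 + 1·50 = 80 mm; A_gv = 80 × 5 = 400 mm².
A_nv = (80 − 1.5·16) × 5 = 280 mm².
A_nt = (20 − 0.5·16) × 5 = 60 mm².
0.6 F_u A_nv = 68.88 kN; 0.6 F_y A_gv = 66 kN → shear yielding governs the shear term.
R_n = 66 + 1.0 × 410 × 60 / 1000 = 90.6 kN.
Allowable strength R_n/Ω = 90.6 / 2 = 45.3 kN.

45.3 kN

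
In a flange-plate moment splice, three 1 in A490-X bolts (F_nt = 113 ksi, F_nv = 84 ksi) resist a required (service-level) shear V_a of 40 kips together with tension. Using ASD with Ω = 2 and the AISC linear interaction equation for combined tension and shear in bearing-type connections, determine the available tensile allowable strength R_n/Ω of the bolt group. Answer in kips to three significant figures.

A_b = π·1²/4 = 0.7854 in²; f_rv = 40 / (3 × 0.7854) = 16.98 ksi.
F'_nt = 1.3 F_nt − (Ω F_nt / F_nv) f_rv = 1.3·113 − (2·113/84)·16.98 = 101.2 ksi, capped at F_nt → F'_nt = 101.2 ksi.
R_n = F'_nt · A_b · n = 101.2 × 0.7854 × 3 = 238.5 kips.
Allowable strength R_n/Ω = 238.5 / 2 = 119 kips.

119 kips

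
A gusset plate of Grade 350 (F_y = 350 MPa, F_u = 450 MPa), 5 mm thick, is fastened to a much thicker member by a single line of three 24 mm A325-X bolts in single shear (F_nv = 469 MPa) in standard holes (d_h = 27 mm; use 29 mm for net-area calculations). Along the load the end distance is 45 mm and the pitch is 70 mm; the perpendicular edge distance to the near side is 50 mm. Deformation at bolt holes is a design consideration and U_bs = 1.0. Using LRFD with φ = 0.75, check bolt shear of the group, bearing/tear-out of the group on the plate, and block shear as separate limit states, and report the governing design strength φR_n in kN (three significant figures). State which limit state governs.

174 kN (block shear governs)

Bolt shear: A_b = π·24²/4 = 452.4 mm²; R_n = 469 × 452.4 × 3 × 1 / 1000 = 636.5 kN → 0.75 × 636.5 = 477 kN.
Bearing: edge l_c = 31.5, r_n = 85.05 kN; interior l_c = 43, r_n = 116.1 kN; R_n = 85.05 + 2·116.1 = 317.2 kN → 238 kN.
Block shear: A_gv = 925, A_nv = 562.5, A_nt = 177.5 mm²; R_n = min(0.6F_uA_nv, 0.6F_yA_gv) + U_bs·F_u·A_nt = 231.8 kN → 174 kN.
Block shear governs: 174 kN.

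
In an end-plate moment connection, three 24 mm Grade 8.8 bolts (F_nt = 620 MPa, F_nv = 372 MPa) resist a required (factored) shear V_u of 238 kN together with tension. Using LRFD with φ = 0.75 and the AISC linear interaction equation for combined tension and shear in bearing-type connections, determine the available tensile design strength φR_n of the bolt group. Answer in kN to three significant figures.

A_b = π·24²/4 = 452.4 mm²; f_rv = 238 × 1000 / (3 × 452.4) = 175.4 MPa.
F'_nt = 1.3 F_nt − (F_nt / φF_nv) f_rv = 1.3·620 − (620/(0.75·372))·175.4 = 416.3 MPa, capped at F_nt → F'_nt = 416.3 MPa.
R_n = F'_nt · A_b · n = 416.3 × 452.4 × 3 / 1000 = 565 kN.
Design strength φR_n = 0.75 × 565 = 424 kN.

424 kN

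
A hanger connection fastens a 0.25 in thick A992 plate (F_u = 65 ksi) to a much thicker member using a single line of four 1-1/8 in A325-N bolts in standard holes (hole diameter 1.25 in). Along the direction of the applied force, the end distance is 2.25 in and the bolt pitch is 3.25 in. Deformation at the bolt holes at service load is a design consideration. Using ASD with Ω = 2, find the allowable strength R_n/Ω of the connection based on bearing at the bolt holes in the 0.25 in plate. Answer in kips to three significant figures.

Per bolt r_n = 1.2 l_c t F_u ≤ 2.4 d t F_u; upper limit = 2.4 × 1.125 × 0.25 × 65 = 43.87 kips.
Edge bolt: l_c = 2.25 − 1.25/2 = 1.625 in → 1.2 × 1.625 × 0.25 × 65 = 31.69 → r_n = 31.69 kips.
Interior bolts: l_c = 3.25 − 1.25 = 2 in → 1.2 × 2 × 0.25 × 65 = 39 → r_n = 39 kips.
R_n = 1 × 31.69 + 3 × 39 = 148.7 kips.
Allowable strength R_n/Ω = 148.7 / 2 = 74.3 kips.

74.3 kips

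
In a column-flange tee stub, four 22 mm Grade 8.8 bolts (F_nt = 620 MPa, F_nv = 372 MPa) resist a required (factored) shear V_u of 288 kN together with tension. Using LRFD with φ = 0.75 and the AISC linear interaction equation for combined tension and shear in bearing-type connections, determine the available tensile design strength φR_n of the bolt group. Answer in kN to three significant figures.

A_b = π·22²/4 = 380.1 mm²; f_rv = 288 × 1000 / (4 × 380.1) = 189.4 MPa.
F'_nt = 1.3 F_nt − (F_nt / φF_nv) f_rv = 1.3·620 − (620/(0.75·372))·189.4 = 385.1 MPa, capped at F_nt → F'_nt = 385.1 MPa.
R_n = F'_nt · A_b · n = 385.1 × 380.1 × 4 / 1000 = 585.5 kN.
Design strength φR_n = 0.75 × 585.5 = 439 kN.

439 kN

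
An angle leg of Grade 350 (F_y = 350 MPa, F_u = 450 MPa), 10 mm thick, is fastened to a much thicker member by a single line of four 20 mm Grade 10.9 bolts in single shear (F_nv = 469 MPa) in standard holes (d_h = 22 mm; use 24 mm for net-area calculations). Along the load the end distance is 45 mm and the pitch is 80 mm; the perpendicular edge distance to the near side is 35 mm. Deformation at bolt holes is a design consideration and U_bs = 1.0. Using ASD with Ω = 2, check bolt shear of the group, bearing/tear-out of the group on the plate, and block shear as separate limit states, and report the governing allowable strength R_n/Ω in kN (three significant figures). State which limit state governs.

Bolt shear: A_b = π·20²/4 = 314.2 mm²; R_n = 469 × 314.2 × 4 × 1 / 1000 = 589.4 kN → 589.4 / 2 = 295 kN.
Bearing: edge l_c = 34, r_n = 183.6 kN; interior l_c = 58, r_n = 216 kN; R_n = 183.6 + 3·216 = 831.6 kN → 416 kN.
Block shear: A_gv = 2850, A_nv = 2010, A_nt = 230 mm²; R_n = min(0.6F_uA_nv, 0.6F_yA_gv) + U_bs·F_u·A_nt = 646.2 kN → 323 kN.
Bolt shear governs: 295 kN.

295 kN (bolt shear governs)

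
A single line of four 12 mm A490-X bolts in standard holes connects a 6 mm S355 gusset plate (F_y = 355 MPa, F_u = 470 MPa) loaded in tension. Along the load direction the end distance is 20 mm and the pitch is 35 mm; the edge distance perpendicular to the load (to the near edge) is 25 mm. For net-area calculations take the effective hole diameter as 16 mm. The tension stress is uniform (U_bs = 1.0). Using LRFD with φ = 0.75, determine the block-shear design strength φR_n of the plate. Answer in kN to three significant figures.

124 kN

Shear plane L_v = 20 + 3·35 = 125 mm; A_gv = 125 × 6 = 750 mm².
A_nv = (125 − 3.5·16) × 6 = 414 mm².
A_nt = (25 − 0.5·16) × 6 = 102 mm².
0.6 F_u A_nv = 116.7 kN; 0.6 F_y A_gv = 159.8 kN → shear rupture governs the shear term.
R_n = 116.7 + 1.0 × 470 × 102 / 1000 = 164.7 kN.
Design strength φR_n = 0.75 × 164.7 = 124 kN.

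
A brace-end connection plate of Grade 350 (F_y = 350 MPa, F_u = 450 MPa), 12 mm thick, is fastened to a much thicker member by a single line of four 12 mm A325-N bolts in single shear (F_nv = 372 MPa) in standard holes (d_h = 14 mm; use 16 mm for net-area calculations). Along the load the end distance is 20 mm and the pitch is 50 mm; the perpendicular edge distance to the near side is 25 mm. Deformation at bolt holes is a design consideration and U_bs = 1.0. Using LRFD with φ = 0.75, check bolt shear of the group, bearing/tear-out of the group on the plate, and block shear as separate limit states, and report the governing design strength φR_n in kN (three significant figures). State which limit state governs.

Bolt shear: A_b = π·12²/4 = 113.1 mm²; R_n = 372 × 113.1 × 4 × 1 / 1000 = 168.3 kN → 0.75 × 168.3 = 126 kN.
Bearing: edge l_c = 13, r_n = 84.24 kN; interior l_c = 36, r_n = 155.5 kN; R_n = 84.24 + 3·155.5 = 550.8 kN → 413 kN.
Block shear: A_gv = 2040, A_nv = 1368, A_nt = 204 mm²; R_n = min(0.6F_uA_nv, 0.6F_yA_gv) + U_bs·F_u·A_nt = 461.2 kN → 346 kN.
Bolt shear governs: 126 kN.

126 kN (bolt shear governs)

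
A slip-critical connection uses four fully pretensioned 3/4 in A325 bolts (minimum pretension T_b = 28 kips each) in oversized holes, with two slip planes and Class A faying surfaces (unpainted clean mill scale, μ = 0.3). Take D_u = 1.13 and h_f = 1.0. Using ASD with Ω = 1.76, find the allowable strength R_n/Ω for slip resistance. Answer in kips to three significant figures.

R_n = μ · D_u · h_f · T_b · n_s · n_b = 0.3 × 1.13 × 1.0 × 28 × 2 × 4 = 75.94 kips.
Allowable strength R_n/Ω = 75.94 / 1.76 = 43.1 kips.

43.1 kips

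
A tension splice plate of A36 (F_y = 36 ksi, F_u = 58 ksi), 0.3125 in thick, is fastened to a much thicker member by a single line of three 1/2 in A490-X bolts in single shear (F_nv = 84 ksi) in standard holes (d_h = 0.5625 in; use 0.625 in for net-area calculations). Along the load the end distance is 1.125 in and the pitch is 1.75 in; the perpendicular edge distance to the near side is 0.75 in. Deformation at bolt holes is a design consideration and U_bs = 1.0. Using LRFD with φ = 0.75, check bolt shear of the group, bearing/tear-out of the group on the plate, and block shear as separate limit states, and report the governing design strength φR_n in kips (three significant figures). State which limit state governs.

29.4 kips (block shear governs)

Bolt shear: A_b = π·0.5²/4 = 0.1963 in²; R_n = 84 × 0.1963 × 3 × 1 = 49.48 kips → 0.75 × 49.48 = 37.1 kips.
Bearing: edge l_c = 0.8438, r_n = 18.35 kips; interior l_c = 1.188, r_n = 21.75 kips; R_n = 18.35 + 2·21.75 = 61.85 kips → 46.4 kips.
Block shear: A_gv = 1.445, A_nv = 0.957, A_nt = 0.1367 in²; R_n = min(0.6F_uA_nv, 0.6F_yA_gv) + U_bs·F_u·A_nt = 39.15 kips → 29.4 kips.
Block shear governs: 29.4 kips.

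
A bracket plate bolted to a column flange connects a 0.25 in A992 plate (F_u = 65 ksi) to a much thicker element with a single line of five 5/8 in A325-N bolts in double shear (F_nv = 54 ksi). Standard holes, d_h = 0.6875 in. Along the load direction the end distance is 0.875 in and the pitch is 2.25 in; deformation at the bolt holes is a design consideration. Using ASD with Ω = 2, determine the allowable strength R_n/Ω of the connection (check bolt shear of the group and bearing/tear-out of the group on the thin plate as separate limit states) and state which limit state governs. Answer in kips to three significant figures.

Bolt shear: A_b = π·0.625²/4 = 0.3068 in²; R_n = 54 × 0.3068 × 5 × 2 = 165.7 kips → 165.7 / 2 = 82.8 kips.
Bearing (1.2 l_c t F_u ≤ 2.4 d t F_u): upper limit = 2.4·0.625·0.25·65 = 24.38 kips.
  Edge l_c = 0.875 − 0.6875/2 = 0.5312 → r_n = 10.36 kips; interior l_c = 2.25 − 0.6875 = 1.562 → r_n = 24.38 kips.
  R_n,bearing = 1·10.36 + 4·24.38 = 107.9 kips → 107.9 / 2 = 53.9 kips.
Bearing governs: 53.9 kips.

53.9 kips (bearing governs)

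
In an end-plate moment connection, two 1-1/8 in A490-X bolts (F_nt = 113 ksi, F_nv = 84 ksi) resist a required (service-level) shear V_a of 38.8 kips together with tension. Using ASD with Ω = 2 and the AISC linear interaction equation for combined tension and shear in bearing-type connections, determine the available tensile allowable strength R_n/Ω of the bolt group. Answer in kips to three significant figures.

A_b = π·1.125²/4 = 0.994 in²; f_rv = 38.8 / (2 × 0.994) = 19.52 ksi.
F'_nt = 1.3 F_nt − (Ω F_nt / F_nv) f_rv = 1.3·113 − (2·113/84)·19.52 = 94.39 ksi, capped at F_nt → F'_nt = 94.39 ksi.
R_n = F'_nt · A_b · n = 94.39 × 0.994 × 2 = 187.7 kips.
Allowable strength R_n/Ω = 187.7 / 2 = 93.8 kips.

93.8 kips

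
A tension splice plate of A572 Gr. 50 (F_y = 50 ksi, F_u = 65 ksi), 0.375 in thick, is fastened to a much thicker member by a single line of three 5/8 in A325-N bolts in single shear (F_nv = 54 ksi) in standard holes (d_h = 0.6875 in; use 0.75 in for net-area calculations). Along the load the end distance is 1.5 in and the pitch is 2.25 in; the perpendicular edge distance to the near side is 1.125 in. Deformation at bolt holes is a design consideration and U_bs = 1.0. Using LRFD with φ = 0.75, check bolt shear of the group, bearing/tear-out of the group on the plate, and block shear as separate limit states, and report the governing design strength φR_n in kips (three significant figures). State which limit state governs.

Bolt shear: A_b = π·0.625²/4 = 0.3068 in²; R_n = 54 × 0.3068 × 3 × 1 = 49.7 kips → 0.75 × 49.7 = 37.3 kips.
Bearing: edge l_c = 1.156, r_n = 33.82 kips; interior l_c = 1.562, r_n = 36.56 kips; R_n = 33.82 + 2·36.56 = 106.9 kips → 80.2 kips.
Block shear: A_gv = 2.25, A_nv = 1.547, A_nt = 0.2812 in²; R_n = min(0.6F_uA_nv, 0.6F_yA_gv) + U_bs·F_u·A_nt = 78.61 kips → 59 kips.
Bolt shear governs: 37.3 kips.

37.3 kips (bolt shear governs)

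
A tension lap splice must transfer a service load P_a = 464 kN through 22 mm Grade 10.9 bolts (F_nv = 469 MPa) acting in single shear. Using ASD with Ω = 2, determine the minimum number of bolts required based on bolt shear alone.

6 bolts

A_b = π·22²/4 = 380.1 mm².
Per-bolt allowable strength R_n/Ω = 469 × 380.1 × 1 / 1000 / 2 = 89.14 kN.
n ≥ 464 / 89.14 = 5.205 → use 6 bolts.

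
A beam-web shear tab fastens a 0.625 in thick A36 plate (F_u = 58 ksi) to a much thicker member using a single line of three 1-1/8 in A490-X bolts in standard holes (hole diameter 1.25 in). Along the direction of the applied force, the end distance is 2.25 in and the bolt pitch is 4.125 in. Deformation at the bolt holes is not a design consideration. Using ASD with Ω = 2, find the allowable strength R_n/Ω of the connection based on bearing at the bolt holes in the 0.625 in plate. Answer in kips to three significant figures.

167 kips

Per bolt r_n = 1.5 l_c t F_u ≤ 3.0 d t F_u; upper limit = 3.0 × 1.125 × 0.625 × 58 = 122.3 kips.
Edge bolt: l_c = 2.25 − 1.25/2 = 1.625 in → 1.5 × 1.625 × 0.625 × 58 = 88.36 → r_n = 88.36 kips.
Interior bolts: l_c = 4.125 − 1.25 = 2.875 in → 1.5 × 2.875 × 0.625 × 58 = 156.3 → r_n = 122.3 kips.
R_n = 1 × 88.36 + 2 × 122.3 = 333 kips.
Allowable strength R_n/Ω = 333 / 2 = 167 kips.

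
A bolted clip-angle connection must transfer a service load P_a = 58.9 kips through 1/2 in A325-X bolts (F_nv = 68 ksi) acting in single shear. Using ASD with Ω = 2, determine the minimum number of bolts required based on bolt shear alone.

9 bolts

A_b = π·0.5²/4 = 0.1963 in².
Per-bolt allowable strength R_n/Ω = 68 × 0.1963 × 1 / 2 = 6.676 kips.
n ≥ 58.9 / 6.676 = 8.823 → use 9 bolts.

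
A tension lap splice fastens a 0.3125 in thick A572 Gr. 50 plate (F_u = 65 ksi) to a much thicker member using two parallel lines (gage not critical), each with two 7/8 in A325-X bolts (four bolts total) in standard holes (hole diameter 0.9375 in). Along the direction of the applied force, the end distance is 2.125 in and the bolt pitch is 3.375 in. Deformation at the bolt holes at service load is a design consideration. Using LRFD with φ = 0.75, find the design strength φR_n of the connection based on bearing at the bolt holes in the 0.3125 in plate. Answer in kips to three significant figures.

Per bolt r_n = 1.2 l_c t F_u ≤ 2.4 d t F_u; upper limit = 2.4 × 0.875 × 0.3125 × 65 = 42.66 kips.
Edge bolt: l_c = 2.125 − 0.9375/2 = 1.656 in → 1.2 × 1.656 × 0.3125 × 65 = 40.37 → r_n = 40.37 kips.
Interior bolts: l_c = 3.375 − 0.9375 = 2.438 in → 1.2 × 2.438 × 0.3125 × 65 = 59.41 → r_n = 42.66 kips.
R_n = 2 × 40.37 + 2 × 42.66 = 166.1 kips.
Design strength φR_n = 0.75 × 166.1 = 125 kips.

125 kips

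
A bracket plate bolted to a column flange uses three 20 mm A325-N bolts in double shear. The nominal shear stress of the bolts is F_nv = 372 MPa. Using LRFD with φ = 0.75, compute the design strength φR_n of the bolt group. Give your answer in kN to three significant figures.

526 kN

A_b = π × 20² / 4 = 314.2 mm².
R_n = F_nv · A_b · n · n_s = 372 × 314.2 × 3 × 2 / 1000 = 701.2 kN.
Design strength φR_n = 0.75 × 701.2 = 526 kN.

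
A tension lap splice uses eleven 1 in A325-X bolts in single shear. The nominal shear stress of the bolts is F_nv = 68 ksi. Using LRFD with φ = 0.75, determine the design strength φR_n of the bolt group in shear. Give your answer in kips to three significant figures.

441 kips

A_b = π × 1² / 4 = 0.7854 in².
R_n = F_nv · A_b · n · n_s = 68 × 0.7854 × 11 × 1 = 587.5 kips.
Design strength φR_n = 0.75 × 587.5 = 441 kips.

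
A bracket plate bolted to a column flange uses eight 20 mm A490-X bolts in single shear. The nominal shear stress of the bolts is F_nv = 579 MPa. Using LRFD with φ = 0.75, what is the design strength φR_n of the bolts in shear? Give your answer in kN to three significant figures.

1090 kN

A_b = π × 20² / 4 = 314.2 mm².
R_n = F_nv · A_b · n · n_s = 579 × 314.2 × 8 × 1 / 1000 = 1455 kN.
Design strength φR_n = 0.75 × 1455 = 1090 kN.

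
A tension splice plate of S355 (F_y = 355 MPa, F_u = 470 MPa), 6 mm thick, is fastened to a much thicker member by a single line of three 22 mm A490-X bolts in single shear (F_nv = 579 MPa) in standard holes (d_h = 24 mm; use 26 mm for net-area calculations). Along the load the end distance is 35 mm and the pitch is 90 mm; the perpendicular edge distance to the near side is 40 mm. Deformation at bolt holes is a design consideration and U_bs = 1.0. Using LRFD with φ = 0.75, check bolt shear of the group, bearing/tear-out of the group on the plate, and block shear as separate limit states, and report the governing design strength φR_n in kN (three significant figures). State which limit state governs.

Bolt shear: A_b = π·22²/4 = 380.1 mm²; R_n = 579 × 380.1 × 3 × 1 / 1000 = 660.3 kN → 0.75 × 660.3 = 495 kN.
Bearing: edge l_c = 23, r_n = 77.83 kN; interior l_c = 66, r_n = 148.9 kN; R_n = 77.83 + 2·148.9 = 375.6 kN → 282 kN.
Block shear: A_gv = 1290, A_nv = 900, A_nt = 162 mm²; R_n = min(0.6F_uA_nv, 0.6F_yA_gv) + U_bs·F_u·A_nt = 329.9 kN → 247 kN.
Block shear governs: 247 kN.

247 kN (block shear governs)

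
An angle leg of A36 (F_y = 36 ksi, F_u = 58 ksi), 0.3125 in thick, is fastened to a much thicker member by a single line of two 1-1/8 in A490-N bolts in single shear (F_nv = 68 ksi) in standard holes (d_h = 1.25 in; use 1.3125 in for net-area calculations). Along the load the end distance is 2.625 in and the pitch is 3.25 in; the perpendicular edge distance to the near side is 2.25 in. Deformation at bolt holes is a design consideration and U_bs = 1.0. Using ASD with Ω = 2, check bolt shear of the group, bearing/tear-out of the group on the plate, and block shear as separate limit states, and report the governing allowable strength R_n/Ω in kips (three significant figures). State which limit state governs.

34.3 kips (block shear governs)

Bolt shear: A_b = π·1.125²/4 = 0.994 in²; R_n = 68 × 0.994 × 2 × 1 = 135.2 kips → 135.2 / 2 = 67.6 kips.
Bearing: edge l_c = 2, r_n = 43.5 kips; interior l_c = 2, r_n = 43.5 kips; R_n = 43.5 + 1·43.5 = 87 kips → 43.5 kips.
Block shear: A_gv = 1.836, A_nv = 1.221, A_nt = 0.498 in²; R_n = min(0.6F_uA_nv, 0.6F_yA_gv) + U_bs·F_u·A_nt = 68.54 kips → 34.3 kips.
Block shear governs: 34.3 kips.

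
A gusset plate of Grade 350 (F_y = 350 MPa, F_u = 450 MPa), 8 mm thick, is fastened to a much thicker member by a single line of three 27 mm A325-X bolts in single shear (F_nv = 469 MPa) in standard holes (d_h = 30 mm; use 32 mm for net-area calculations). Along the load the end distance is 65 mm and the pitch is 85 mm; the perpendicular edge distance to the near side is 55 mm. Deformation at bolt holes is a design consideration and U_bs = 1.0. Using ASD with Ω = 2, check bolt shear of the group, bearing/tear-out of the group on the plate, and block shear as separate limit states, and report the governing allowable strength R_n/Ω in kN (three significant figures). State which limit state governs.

Bolt shear: A_b = π·27²/4 = 572.6 mm²; R_n = 469 × 572.6 × 3 × 1 / 1000 = 805.6 kN → 805.6 / 2 = 403 kN.
Bearing: edge l_c = 50, r_n = 216 kN; interior l_c = 55, r_n = 233.3 kN; R_n = 216 + 2·233.3 = 682.6 kN → 341 kN.
Block shear: A_gv = 1880, A_nv = 1240, A_nt = 312 mm²; R_n = min(0.6F_uA_nv, 0.6F_yA_gv) + U_bs·F_u·A_nt = 475.2 kN → 238 kN.
Block shear governs: 238 kN.

238 kN (block shear governs)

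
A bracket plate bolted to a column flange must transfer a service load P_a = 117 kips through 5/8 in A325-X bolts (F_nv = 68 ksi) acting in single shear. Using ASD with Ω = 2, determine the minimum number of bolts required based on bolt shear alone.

A_b = π·0.625²/4 = 0.3068 in².
Per-bolt allowable strength R_n/Ω = 68 × 0.3068 × 1 / 2 = 10.43 kips.
n ≥ 117 / 10.43 = 11.22 → use 12 bolts.

12 bolts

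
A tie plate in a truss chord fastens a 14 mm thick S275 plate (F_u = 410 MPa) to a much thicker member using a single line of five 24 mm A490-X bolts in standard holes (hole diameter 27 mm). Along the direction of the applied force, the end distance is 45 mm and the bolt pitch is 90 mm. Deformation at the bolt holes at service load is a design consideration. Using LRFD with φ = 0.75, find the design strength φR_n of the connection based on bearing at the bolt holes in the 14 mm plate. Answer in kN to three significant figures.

Per bolt r_n = 1.2 l_c t F_u ≤ 2.4 d t F_u; upper limit = 2.4 × 24 × 14 × 410 / 1000 = 330.6 kN.
Edge bolt: l_c = 45 − 27/2 = 31.5 mm → 1.2 × 31.5 × 14 × 410 / 1000 = 217 → r_n = 217 kN.
Interior bolts: l_c = 90 − 27 = 63 mm → 1.2 × 63 × 14 × 410 / 1000 = 433.9 → r_n = 330.6 kN.
R_n = 1 × 217 + 4 × 330.6 = 1539 kN.
Design strength φR_n = 0.75 × 1539 = 1150 kN.

1150 kN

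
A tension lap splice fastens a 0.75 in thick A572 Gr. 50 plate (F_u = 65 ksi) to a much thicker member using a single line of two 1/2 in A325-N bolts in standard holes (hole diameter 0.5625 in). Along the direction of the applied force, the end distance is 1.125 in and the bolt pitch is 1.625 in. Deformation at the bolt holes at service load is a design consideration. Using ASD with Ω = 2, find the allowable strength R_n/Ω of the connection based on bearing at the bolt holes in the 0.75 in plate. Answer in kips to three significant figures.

53.9 kips

Per bolt r_n = 1.2 l_c t F_u ≤ 2.4 d t F_u; upper limit = 2.4 × 0.5 × 0.75 × 65 = 58.5 kips.
Edge bolt: l_c = 1.125 − 0.5625/2 = 0.8438 in → 1.2 × 0.8438 × 0.75 × 65 = 49.36 → r_n = 49.36 kips.
Interior bolts: l_c = 1.625 − 0.5625 = 1.062 in → 1.2 × 1.062 × 0.75 × 65 = 62.16 → r_n = 58.5 kips.
R_n = 1 × 49.36 + 1 × 58.5 = 107.9 kips.
Allowable strength R_n/Ω = 107.9 / 2 = 53.9 kips.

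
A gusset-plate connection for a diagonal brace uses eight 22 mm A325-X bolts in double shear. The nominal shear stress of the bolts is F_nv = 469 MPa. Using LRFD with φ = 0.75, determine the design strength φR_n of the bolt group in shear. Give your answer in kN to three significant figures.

2140 kN

A_b = π × 22² / 4 = 380.1 mm².
R_n = F_nv · A_b · n · n_s = 469 × 380.1 × 8 × 2 / 1000 = 2853 kN.
Design strength φR_n = 0.75 × 2853 = 2140 kN.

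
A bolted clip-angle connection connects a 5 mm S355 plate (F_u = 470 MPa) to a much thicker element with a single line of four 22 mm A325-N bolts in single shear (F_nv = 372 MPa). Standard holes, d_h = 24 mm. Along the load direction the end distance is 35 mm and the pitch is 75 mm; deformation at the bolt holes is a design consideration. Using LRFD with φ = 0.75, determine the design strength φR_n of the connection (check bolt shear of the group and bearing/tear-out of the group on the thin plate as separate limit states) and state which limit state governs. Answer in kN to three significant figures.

328 kN (bearing governs)

Bolt shear: A_b = π·22²/4 = 380.1 mm²; R_n = 372 × 380.1 × 4 × 1 / 1000 = 565.6 kN → 0.75 × 565.6 = 424 kN.
Bearing (1.2 l_c t F_u ≤ 2.4 d t F_u): upper limit = 2.4·22·5·470 / 1000 = 124.1 kN.
  Edge l_c = 35 − 24/2 = 23 → r_n = 64.86 kN; interior l_c = 75 − 24 = 51 → r_n = 124.1 kN.
  R_n,bearing = 1·64.86 + 3·124.1 = 437.1 kN → 0.75 × 437.1 = 328 kN.
Bearing governs: 328 kN.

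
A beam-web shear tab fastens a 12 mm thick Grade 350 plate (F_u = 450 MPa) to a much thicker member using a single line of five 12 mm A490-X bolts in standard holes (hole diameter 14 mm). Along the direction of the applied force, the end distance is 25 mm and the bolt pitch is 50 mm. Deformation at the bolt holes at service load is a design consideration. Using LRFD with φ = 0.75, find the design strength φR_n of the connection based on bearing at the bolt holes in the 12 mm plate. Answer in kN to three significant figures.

554 kN

Per bolt r_n = 1.2 l_c t F_u ≤ 2.4 d t F_u; upper limit = 2.4 × 12 × 12 × 450 / 1000 = 155.5 kN.
Edge bolt: l_c = 25 − 14/2 = 18 mm → 1.2 × 18 × 12 × 450 / 1000 = 116.6 → r_n = 116.6 kN.
Interior bolts: l_c = 50 − 14 = 36 mm → 1.2 × 36 × 12 × 450 / 1000 = 233.3 → r_n = 155.5 kN.
R_n = 1 × 116.6 + 4 × 155.5 = 738.7 kN.
Design strength φR_n = 0.75 × 738.7 = 554 kN.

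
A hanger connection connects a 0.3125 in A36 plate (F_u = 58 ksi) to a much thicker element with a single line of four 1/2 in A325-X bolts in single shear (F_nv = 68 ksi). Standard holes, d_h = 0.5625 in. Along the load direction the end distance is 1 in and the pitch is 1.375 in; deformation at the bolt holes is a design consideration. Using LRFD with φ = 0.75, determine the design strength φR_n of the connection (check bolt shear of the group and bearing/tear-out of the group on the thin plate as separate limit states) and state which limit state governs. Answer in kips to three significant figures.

40.1 kips (bolt shear governs)

Bolt shear: A_b = π·0.5²/4 = 0.1963 in²; R_n = 68 × 0.1963 × 4 × 1 = 53.41 kips → 0.75 × 53.41 = 40.1 kips.
Bearing (1.2 l_c t F_u ≤ 2.4 d t F_u): upper limit = 2.4·0.5·0.3125·58 = 21.75 kips.
  Edge l_c = 1 − 0.5625/2 = 0.7188 → r_n = 15.63 kips; interior l_c = 1.375 − 0.5625 = 0.8125 → r_n = 17.67 kips.
  R_n,bearing = 1·15.63 + 3·17.67 = 68.65 kips → 0.75 × 68.65 = 51.5 kips.
Bolt shear governs: 40.1 kips.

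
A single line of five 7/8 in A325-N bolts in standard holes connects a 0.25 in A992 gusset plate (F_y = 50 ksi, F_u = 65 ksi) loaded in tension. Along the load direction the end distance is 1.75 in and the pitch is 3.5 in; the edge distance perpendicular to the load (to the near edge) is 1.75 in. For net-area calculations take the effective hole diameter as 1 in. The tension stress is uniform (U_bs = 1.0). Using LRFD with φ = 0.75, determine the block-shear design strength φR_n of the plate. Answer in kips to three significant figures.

97.5 kips

Shear plane L_v = 1.75 + 4·3.5 = 15.75 in; A_gv = 15.75 × 0.25 = 3.938 in².
A_nv = (15.75 − 4.5·1) × 0.25 = 2.812 in².
A_nt = (1.75 − 0.5·1) × 0.25 = 0.3125 in².
0.6 F_u A_nv = 109.7 kips; 0.6 F_y A_gv = 118.1 kips → shear rupture governs the shear term.
R_n = 109.7 + 1.0 × 65 × 0.3125 = 130 kips.
Design strength φR_n = 0.75 × 130 = 97.5 kips.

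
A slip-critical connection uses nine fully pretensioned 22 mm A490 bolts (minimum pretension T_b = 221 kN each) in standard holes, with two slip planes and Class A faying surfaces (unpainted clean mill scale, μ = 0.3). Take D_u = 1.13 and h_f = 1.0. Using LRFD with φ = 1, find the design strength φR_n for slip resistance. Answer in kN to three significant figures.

R_n = μ · D_u · h_f · T_b · n_s · n_b = 0.3 × 1.13 × 1.0 × 221 × 2 × 9 = 1349 kN.
Design strength φR_n = 1 × 1349 = 1350 kN.

1350 kN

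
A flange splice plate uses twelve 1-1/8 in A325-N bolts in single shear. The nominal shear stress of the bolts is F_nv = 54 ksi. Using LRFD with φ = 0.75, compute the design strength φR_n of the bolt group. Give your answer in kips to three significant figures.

483 kips

A_b = π × 1.125² / 4 = 0.994 in².
R_n = F_nv · A_b · n · n_s = 54 × 0.994 × 12 × 1 = 644.1 kips.
Design strength φR_n = 0.75 × 644.1 = 483 kips.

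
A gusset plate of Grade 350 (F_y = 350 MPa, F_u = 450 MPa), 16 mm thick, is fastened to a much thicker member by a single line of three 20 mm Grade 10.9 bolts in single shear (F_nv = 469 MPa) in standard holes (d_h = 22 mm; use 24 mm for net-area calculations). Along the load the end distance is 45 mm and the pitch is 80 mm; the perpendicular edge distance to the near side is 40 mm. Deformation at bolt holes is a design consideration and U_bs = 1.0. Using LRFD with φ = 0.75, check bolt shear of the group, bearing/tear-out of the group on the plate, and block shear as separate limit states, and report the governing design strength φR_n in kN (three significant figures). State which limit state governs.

Bolt shear: A_b = π·20²/4 = 314.2 mm²; R_n = 469 × 314.2 × 3 × 1 / 1000 = 442 kN → 0.75 × 442 = 332 kN.
Bearing: edge l_c = 34, r_n = 293.8 kN; interior l_c = 58, r_n = 345.6 kN; R_n = 293.8 + 2·345.6 = 985 kN → 739 kN.
Block shear: A_gv = 3280, A_nv = 2320, A_nt = 448 mm²; R_n = min(0.6F_uA_nv, 0.6F_yA_gv) + U_bs·F_u·A_nt = 828 kN → 621 kN.
Bolt shear governs: 332 kN.

332 kN (bolt shear governs)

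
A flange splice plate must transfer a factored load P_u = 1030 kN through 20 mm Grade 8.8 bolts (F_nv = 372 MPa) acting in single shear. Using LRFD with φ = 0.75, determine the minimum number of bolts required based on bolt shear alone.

A_b = π·20²/4 = 314.2 mm².
Per-bolt design strength φR_n = 0.75 × 372 × 314.2 × 1 / 1000 = 87.65 kN.
n ≥ 1030 / 87.65 = 11.75 → use 12 bolts.

12 bolts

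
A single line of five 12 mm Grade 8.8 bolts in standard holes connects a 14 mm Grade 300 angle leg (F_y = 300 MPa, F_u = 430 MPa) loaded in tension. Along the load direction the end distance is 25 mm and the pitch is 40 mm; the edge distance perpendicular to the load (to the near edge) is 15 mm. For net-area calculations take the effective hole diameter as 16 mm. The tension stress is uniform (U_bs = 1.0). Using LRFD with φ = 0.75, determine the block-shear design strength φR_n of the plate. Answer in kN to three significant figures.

Shear plane L_v = 25 + 4·40 = 185 mm; A_gv = 185 × 14 = 2590 mm².
A_nv = (185 − 4.5·16) × 14 = 1582 mm².
A_nt = (15 − 0.5·16) × 14 = 98 mm².
0.6 F_u A_nv = 408.2 kN; 0.6 F_y A_gv = 466.2 kN → shear rupture governs the shear term.
R_n = 408.2 + 1.0 × 430 × 98 / 1000 = 450.3 kN.
Design strength φR_n = 0.75 × 450.3 = 338 kN.

338 kN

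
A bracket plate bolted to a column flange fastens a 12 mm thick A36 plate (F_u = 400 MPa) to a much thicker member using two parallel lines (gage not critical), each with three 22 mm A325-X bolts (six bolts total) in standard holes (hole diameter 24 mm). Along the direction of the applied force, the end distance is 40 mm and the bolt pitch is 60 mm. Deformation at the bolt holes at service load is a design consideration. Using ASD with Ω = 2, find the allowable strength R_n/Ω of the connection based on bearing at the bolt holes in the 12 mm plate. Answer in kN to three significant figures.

576 kN

Per bolt r_n = 1.2 l_c t F_u ≤ 2.4 d t F_u; upper limit = 2.4 × 22 × 12 × 400 / 1000 = 253.4 kN.
Edge bolt: l_c = 40 − 24/2 = 28 mm → 1.2 × 28 × 12 × 400 / 1000 = 161.3 → r_n = 161.3 kN.
Interior bolts: l_c = 60 − 24 = 36 mm → 1.2 × 36 × 12 × 400 / 1000 = 207.4 → r_n = 207.4 kN.
R_n = 2 × 161.3 + 4 × 207.4 = 1152 kN.
Allowable strength R_n/Ω = 1152 / 2 = 576 kN.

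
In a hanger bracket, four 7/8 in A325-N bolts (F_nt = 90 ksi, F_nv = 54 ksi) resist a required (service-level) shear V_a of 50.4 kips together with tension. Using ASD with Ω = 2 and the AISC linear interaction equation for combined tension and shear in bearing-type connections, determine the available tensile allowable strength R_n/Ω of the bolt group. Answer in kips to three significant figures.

A_b = π·0.875²/4 = 0.6013 in²; f_rv = 50.4 / (4 × 0.6013) = 20.95 ksi.
F'_nt = 1.3 F_nt − (Ω F_nt / F_nv) f_rv = 1.3·90 − (2·90/54)·20.95 = 47.15 ksi, capped at F_nt → F'_nt = 47.15 ksi.
R_n = F'_nt · A_b · n = 47.15 × 0.6013 × 4 = 113.4 kips.
Allowable strength R_n/Ω = 113.4 / 2 = 56.7 kips.

56.7 kips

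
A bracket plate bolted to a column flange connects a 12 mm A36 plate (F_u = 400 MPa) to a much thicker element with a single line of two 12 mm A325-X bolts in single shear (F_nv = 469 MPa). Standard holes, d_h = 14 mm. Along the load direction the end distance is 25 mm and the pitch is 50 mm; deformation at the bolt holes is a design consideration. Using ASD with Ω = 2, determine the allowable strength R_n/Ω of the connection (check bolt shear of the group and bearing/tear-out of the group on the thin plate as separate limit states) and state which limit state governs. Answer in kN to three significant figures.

Bolt shear: A_b = π·12²/4 = 113.1 mm²; R_n = 469 × 113.1 × 2 × 1 / 1000 = 106.1 kN → 106.1 / 2 = 53 kN.
Bearing (1.2 l_c t F_u ≤ 2.4 d t F_u): upper limit = 2.4·12·12·400 / 1000 = 138.2 kN.
  Edge l_c = 25 − 14/2 = 18 → r_n = 103.7 kN; interior l_c = 50 − 14 = 36 → r_n = 138.2 kN.
  R_n,bearing = 1·103.7 + 1·138.2 = 241.9 kN → 241.9 / 2 = 121 kN.
Bolt shear governs: 53 kN.

53 kN (bolt shear governs)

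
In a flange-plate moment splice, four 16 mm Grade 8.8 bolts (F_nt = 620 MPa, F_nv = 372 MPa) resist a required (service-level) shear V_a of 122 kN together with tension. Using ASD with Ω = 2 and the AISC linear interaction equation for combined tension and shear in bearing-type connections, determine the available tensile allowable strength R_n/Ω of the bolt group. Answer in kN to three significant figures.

121 kN

A_b = π·16²/4 = 201.1 mm²; f_rv = 122 × 1000 / (4 × 201.1) = 151.7 MPa.
F'_nt = 1.3 F_nt − (Ω F_nt / F_nv) f_rv = 1.3·620 − (2·620/372)·151.7 = 300.4 MPa, capped at F_nt → F'_nt = 300.4 MPa.
R_n = F'_nt · A_b · n = 300.4 × 201.1 × 4 / 1000 = 241.6 kN.
Allowable strength R_n/Ω = 241.6 / 2 = 121 kN.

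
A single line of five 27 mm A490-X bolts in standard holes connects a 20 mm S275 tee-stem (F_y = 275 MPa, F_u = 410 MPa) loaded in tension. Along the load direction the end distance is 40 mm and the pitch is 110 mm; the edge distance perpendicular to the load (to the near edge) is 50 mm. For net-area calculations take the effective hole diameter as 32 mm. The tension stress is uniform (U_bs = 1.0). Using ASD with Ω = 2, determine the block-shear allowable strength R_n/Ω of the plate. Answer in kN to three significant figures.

Shear plane L_v = 40 + 4·110 = 480 mm; A_gv = 480 × 20 = 9600 mm².
A_nv = (480 − 4.5·32) × 20 = 6720 mm².
A_nt = (50 − 0.5·32) × 20 = 680 mm².
0.6 F_u A_nv = 1653 kN; 0.6 F_y A_gv = 1584 kN → shear yielding governs the shear term.
R_n = 1584 + 1.0 × 410 × 680 / 1000 = 1863 kN.
Allowable strength R_n/Ω = 1863 / 2 = 931 kN.

931 kN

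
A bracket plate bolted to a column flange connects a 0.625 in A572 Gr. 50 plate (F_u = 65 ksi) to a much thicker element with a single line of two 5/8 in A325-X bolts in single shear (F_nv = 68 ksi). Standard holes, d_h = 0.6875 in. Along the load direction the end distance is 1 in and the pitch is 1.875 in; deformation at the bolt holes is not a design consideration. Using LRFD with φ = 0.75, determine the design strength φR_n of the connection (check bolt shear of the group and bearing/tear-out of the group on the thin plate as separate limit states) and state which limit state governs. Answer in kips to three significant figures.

31.3 kips (bolt shear governs)

Bolt shear: A_b = π·0.625²/4 = 0.3068 in²; R_n = 68 × 0.3068 × 2 × 1 = 41.72 kips → 0.75 × 41.72 = 31.3 kips.
Bearing (1.5 l_c t F_u ≤ 3.0 d t F_u): upper limit = 3.0·0.625·0.625·65 = 76.17 kips.
  Edge l_c = 1 − 0.6875/2 = 0.6562 → r_n = 39.99 kips; interior l_c = 1.875 − 0.6875 = 1.188 → r_n = 72.36 kips.
  R_n,bearing = 1·39.99 + 1·72.36 = 112.4 kips → 0.75 × 112.4 = 84.3 kips.
Bolt shear governs: 31.3 kips.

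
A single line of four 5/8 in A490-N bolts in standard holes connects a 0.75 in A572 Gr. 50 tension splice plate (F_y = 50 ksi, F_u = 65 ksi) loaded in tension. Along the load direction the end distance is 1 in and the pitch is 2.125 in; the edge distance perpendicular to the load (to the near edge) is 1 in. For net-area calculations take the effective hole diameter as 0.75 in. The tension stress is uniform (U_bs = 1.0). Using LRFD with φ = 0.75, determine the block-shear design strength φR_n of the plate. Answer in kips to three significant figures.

127 kips

Shear plane L_v = 1 + 3·2.125 = 7.375 in; A_gv = 7.375 × 0.75 = 5.531 in².
A_nv = (7.375 − 3.5·0.75) × 0.75 = 3.562 in².
A_nt = (1 − 0.5·0.75) × 0.75 = 0.4688 in².
0.6 F_u A_nv = 138.9 kips; 0.6 F_y A_gv = 165.9 kips → shear rupture governs the shear term.
R_n = 138.9 + 1.0 × 65 × 0.4688 = 169.4 kips.
Design strength φR_n = 0.75 × 169.4 = 127 kips.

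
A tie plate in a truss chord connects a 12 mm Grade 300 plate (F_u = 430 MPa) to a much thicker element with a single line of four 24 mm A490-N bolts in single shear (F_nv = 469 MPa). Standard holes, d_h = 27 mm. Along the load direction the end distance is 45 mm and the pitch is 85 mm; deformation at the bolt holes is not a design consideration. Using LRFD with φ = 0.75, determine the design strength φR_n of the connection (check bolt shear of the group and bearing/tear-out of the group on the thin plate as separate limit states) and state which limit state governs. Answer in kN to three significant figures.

637 kN (bolt shear governs)

Bolt shear: A_b = π·24²/4 = 452.4 mm²; R_n = 469 × 452.4 × 4 × 1 / 1000 = 848.7 kN → 0.75 × 848.7 = 637 kN.
Bearing (1.5 l_c t F_u ≤ 3.0 d t F_u): upper limit = 3.0·24·12·430 / 1000 = 371.5 kN.
  Edge l_c = 45 − 27/2 = 31.5 → r_n = 243.8 kN; interior l_c = 85 − 27 = 58 → r_n = 371.5 kN.
  R_n,bearing = 1·243.8 + 3·371.5 = 1358 kN → 0.75 × 1358 = 1020 kN.
Bolt shear governs: 637 kN.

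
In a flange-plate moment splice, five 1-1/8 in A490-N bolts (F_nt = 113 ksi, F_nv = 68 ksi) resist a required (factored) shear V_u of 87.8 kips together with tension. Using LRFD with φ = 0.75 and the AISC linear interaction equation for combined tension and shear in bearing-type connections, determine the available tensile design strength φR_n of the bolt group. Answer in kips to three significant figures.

A_b = π·1.125²/4 = 0.994 in²; f_rv = 87.8 / (5 × 0.994) = 17.67 ksi.
F'_nt = 1.3 F_nt − (F_nt / φF_nv) f_rv = 1.3·113 − (113/(0.75·68))·17.67 = 107.8 ksi, capped at F_nt → F'_nt = 107.8 ksi.
R_n = F'_nt · A_b · n = 107.8 × 0.994 × 5 = 535.6 kips.
Design strength φR_n = 0.75 × 535.6 = 402 kips.

402 kips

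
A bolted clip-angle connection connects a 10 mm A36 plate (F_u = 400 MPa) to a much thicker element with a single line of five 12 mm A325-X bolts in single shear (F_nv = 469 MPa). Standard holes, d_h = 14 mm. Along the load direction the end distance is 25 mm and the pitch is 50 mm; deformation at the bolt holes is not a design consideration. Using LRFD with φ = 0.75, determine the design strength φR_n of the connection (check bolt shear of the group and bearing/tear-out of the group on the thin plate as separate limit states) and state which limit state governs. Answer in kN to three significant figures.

Bolt shear: A_b = π·12²/4 = 113.1 mm²; R_n = 469 × 113.1 × 5 × 1 / 1000 = 265.2 kN → 0.75 × 265.2 = 199 kN.
Bearing (1.5 l_c t F_u ≤ 3.0 d t F_u): upper limit = 3.0·12·10·400 / 1000 = 144 kN.
  Edge l_c = 25 − 14/2 = 18 → r_n = 108 kN; interior l_c = 50 − 14 = 36 → r_n = 144 kN.
  R_n,bearing = 1·108 + 4·144 = 684 kN → 0.75 × 684 = 513 kN.
Bolt shear governs: 199 kN.

199 kN (bolt shear governs)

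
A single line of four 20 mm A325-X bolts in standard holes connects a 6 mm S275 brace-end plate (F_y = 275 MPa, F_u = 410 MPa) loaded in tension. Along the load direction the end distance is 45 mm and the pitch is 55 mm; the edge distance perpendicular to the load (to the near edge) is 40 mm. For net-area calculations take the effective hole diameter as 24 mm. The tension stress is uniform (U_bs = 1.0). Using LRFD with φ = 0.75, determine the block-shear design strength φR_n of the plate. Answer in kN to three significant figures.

191 kN

Shear plane L_v = 45 + 3·55 = 210 mm; A_gv = 210 × 6 = 1260 mm².
A_nv = (210 − 3.5·24) × 6 = 756 mm².
A_nt = (40 − 0.5·24) × 6 = 168 mm².
0.6 F_u A_nv = 186 kN; 0.6 F_y A_gv = 207.9 kN → shear rupture governs the shear term.
R_n = 186 + 1.0 × 410 × 168 / 1000 = 254.9 kN.
Design strength φR_n = 0.75 × 254.9 = 191 kN.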